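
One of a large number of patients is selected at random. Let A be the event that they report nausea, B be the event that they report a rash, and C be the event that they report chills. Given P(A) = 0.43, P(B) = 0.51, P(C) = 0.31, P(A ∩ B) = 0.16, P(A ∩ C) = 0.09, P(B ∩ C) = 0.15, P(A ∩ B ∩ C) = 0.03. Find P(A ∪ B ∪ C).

0.88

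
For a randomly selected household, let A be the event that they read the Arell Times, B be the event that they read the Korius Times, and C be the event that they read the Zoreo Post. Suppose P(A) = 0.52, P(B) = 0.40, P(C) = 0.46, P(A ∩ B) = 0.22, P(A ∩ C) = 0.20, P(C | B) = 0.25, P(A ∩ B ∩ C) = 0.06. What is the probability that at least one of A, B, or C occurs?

0.92

P(B ∩ C) = P(B)·P(C|B) = 0.40 × 0.25 = 0.10
By inclusion–exclusion:
P(A ∪ B ∪ C) = 0.52 + 0.40 + 0.46 − 0.22 − 0.20 − 0.10 + 0.06 = 0.92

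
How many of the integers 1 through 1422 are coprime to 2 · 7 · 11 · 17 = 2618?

Apply inclusion-exclusion:
floor(1422/2) + floor(1422/7) + floor(1422/11) + floor(1422/17) − floor(1422/14) − floor(1422/22) − floor(1422/34) − floor(1422/77) − floor(1422/119) − floor(1422/187) + floor(1422/154) + floor(1422/238) + floor(1422/374) + floor(1422/1309) − floor(1422/2618) = 711 + 203 + 129 + 83 − 101 − 64 − 41 − 18 − 11 − 7 + 9 + 5 + 3 + 1 − 0 = 902
1422 − 902 = 520

520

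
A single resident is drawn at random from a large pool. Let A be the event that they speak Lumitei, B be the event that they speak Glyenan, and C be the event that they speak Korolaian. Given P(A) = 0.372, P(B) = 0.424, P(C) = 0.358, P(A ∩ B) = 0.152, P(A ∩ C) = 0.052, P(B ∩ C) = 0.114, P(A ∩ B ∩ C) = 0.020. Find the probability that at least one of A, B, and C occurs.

P(A ∪ B ∪ C) = 0.372 + 0.424 + 0.358 − 0.152 − 0.052 − 0.114 + 0.020 = 0.856

0.856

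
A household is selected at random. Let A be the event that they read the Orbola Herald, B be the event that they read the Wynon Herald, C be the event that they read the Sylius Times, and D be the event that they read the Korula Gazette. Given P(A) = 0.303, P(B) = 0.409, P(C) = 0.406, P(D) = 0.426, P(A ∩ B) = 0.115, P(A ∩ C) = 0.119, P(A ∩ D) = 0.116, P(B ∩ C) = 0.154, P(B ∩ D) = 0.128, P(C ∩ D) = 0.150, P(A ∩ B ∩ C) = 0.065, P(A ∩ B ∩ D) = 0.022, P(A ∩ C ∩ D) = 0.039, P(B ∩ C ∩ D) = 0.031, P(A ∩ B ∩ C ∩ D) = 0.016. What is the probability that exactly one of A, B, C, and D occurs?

0.387

By inclusion–exclusion (exactly-one form):
P(exactly one) = 0.303 + 0.409 + 0.406 + 0.426 − 2·0.115 − 2·0.119 − 2·0.116 − 2·0.154 − 2·0.128 − 2·0.150 + 3·0.065 + 3·0.022 + 3·0.039 + 3·0.031 − 4·0.016 = 0.387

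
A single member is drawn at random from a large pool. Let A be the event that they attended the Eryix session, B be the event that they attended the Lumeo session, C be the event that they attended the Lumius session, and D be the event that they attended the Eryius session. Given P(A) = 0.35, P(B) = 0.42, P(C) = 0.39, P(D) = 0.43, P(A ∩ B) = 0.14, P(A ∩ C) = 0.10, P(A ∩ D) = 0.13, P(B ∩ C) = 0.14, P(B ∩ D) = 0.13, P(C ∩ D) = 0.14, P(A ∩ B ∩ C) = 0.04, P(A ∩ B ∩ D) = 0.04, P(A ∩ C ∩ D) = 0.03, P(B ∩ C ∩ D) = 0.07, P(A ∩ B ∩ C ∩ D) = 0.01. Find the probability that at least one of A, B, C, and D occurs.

0.98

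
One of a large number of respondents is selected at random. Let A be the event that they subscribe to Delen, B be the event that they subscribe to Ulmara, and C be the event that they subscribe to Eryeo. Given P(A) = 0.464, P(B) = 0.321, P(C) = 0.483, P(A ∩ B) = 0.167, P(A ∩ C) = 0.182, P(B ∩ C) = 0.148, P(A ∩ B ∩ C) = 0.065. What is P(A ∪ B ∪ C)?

0.836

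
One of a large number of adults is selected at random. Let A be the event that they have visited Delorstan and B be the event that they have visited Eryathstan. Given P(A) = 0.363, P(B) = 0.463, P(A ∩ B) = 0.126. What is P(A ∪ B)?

0.700

P(A ∪ B) = 0.363 + 0.463 − 0.126 = 0.700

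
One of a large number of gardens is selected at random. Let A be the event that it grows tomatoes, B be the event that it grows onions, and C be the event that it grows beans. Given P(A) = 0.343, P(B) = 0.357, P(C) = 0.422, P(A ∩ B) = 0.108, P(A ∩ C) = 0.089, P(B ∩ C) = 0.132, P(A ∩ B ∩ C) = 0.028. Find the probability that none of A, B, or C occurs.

Using inclusion–exclusion:
P(A ∪ B ∪ C) = 0.343 + 0.357 + 0.422 − 0.108 − 0.089 − 0.132 + 0.028 = 0.821
P(none) = 1 − 0.821 = 0.179

0.179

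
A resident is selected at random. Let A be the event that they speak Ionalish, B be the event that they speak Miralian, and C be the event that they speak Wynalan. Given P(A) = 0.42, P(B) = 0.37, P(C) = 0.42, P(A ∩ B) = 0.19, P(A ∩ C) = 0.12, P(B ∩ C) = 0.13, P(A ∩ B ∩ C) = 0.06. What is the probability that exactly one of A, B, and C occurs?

0.51

By inclusion–exclusion (exactly-one form):
P(exactly one) = 0.42 + 0.37 + 0.42 − 2·0.19 − 2·0.12 − 2·0.13 + 3·0.06 = 0.51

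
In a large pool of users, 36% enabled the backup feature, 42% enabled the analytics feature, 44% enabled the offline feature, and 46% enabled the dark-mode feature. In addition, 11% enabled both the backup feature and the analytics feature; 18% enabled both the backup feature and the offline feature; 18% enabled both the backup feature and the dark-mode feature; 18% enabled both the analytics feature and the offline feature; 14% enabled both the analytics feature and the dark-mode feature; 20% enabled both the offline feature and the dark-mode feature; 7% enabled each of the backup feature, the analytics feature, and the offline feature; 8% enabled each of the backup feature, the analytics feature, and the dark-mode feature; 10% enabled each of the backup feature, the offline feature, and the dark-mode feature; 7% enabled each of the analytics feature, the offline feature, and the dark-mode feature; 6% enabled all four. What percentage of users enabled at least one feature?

P(≥1) = 36 + 42 + 44 + 46 − 11 − 18 − 18 − 18 − 14 − 20 + 7 + 8 + 10 + 7 − 6 = 95%

95%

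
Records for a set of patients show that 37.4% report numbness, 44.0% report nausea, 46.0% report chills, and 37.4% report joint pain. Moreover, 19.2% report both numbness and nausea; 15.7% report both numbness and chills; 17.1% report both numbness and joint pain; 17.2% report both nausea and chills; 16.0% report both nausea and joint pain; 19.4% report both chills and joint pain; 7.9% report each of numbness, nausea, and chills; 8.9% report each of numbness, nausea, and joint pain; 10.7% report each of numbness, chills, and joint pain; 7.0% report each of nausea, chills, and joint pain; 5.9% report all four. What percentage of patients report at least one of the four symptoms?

88.8%

P(at least one) = 37.4 + 44.0 + 46.0 + 37.4 − 19.2 − 15.7 − 17.1 − 17.2 − 16.0 − 19.4 + 7.9 + 8.9 + 10.7 + 7.0 − 5.9 = 88.8%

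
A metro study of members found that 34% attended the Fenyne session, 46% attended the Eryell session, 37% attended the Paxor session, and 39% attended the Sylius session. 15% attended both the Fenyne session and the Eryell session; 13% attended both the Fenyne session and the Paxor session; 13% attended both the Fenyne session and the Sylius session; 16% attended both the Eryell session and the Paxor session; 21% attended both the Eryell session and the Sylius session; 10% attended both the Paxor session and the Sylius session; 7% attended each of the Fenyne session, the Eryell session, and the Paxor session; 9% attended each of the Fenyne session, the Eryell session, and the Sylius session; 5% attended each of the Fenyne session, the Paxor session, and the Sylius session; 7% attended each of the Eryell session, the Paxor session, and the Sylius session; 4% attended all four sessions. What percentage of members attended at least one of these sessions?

Apply inclusion-exclusion:
P(union) = 34 + 46 + 37 + 39 − 15 − 13 − 13 − 16 − 21 − 10 + 7 + 9 + 5 + 7 − 4 = 92%

92%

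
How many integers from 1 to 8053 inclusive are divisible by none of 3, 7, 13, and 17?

3997

By inclusion-exclusion,
2684 + 1150 + 619 + 473 − 383 − 206 − 157 − 88 − 67 − 36 + 29 + 22 + 12 + 5 − 1 = 4056
8053 − 4056 = 3997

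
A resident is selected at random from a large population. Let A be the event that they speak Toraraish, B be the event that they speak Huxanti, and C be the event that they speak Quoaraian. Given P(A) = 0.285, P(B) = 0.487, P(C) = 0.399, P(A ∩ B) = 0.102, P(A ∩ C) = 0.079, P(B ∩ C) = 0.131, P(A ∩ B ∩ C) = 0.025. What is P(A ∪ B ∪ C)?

0.884

P(A ∪ B ∪ C) = 0.285 + 0.487 + 0.399 − 0.102 − 0.079 − 0.131 + 0.025 = 0.884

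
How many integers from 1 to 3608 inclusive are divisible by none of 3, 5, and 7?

By inclusion-exclusion,
⌊3608/3⌋ + ⌊3608/5⌋ + ⌊3608/7⌋ − ⌊3608/15⌋ − ⌊3608/21⌋ − ⌊3608/35⌋ + ⌊3608/105⌋ = 1202 + 721 + 515 − 240 − 171 − 103 + 34 = 1958
3608 − 1958 = 1650

1650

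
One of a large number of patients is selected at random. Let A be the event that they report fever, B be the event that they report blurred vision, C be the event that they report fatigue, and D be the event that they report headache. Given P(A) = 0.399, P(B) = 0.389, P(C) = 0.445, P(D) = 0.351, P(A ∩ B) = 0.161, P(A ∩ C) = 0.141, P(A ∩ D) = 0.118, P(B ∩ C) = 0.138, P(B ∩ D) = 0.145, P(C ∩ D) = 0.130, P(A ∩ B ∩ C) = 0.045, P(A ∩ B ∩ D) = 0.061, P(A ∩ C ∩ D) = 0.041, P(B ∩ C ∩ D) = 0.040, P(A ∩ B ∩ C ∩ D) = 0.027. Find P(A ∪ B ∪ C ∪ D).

0.911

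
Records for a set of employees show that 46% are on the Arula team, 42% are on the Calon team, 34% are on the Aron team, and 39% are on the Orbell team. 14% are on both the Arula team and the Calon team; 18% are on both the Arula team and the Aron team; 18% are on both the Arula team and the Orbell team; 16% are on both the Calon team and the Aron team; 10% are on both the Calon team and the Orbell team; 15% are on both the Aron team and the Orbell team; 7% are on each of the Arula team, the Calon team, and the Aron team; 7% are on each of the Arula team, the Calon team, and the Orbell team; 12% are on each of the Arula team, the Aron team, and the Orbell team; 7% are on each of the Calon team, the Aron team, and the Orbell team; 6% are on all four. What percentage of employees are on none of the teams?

Apply inclusion-exclusion:
P(at least one) = 46 + 42 + 34 + 39 − 14 − 18 − 18 − 16 − 10 − 15 + 7 + 7 + 12 + 7 − 6 = 97%
P(none) = 100% − 97% = 3%

3%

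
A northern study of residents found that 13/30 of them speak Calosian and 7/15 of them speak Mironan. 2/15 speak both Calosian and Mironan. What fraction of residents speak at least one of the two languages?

23/30

Using inclusion–exclusion:
P(at least one) = 13/30 + 7/15 − 2/15 = 23/30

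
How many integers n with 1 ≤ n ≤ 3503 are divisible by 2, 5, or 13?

2209

Using inclusion–exclusion:
⌊3503/2⌋ + ⌊3503/5⌋ + ⌊3503/13⌋ − ⌊3503/10⌋ − ⌊3503/26⌋ − ⌊3503/65⌋ + ⌊3503/130⌋ = 1751 + 700 + 269 − 350 − 134 − 53 + 26 = 2209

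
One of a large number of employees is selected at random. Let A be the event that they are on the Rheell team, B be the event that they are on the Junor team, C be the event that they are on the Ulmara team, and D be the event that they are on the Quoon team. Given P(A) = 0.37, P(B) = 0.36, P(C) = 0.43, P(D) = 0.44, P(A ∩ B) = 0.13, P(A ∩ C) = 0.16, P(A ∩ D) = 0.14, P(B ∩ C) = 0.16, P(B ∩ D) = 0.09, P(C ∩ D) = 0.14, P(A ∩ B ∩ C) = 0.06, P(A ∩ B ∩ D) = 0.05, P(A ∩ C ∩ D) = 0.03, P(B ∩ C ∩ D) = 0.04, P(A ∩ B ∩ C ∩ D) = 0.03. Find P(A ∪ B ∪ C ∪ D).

0.93

P(A ∪ B ∪ C ∪ D) = 0.37 + 0.36 + 0.43 + 0.44 − 0.13 − 0.16 − 0.14 − 0.16 − 0.09 − 0.14 + 0.06 + 0.05 + 0.03 + 0.04 − 0.03 = 0.93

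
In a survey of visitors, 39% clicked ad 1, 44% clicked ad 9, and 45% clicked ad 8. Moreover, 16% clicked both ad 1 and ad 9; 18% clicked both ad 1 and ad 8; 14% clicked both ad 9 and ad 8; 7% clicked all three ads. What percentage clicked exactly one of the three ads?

53%

By inclusion–exclusion (exactly-one form):
P(exactly one) = 39 + 44 + 45 − 2·16 − 2·18 − 2·14 + 3·7 = 53%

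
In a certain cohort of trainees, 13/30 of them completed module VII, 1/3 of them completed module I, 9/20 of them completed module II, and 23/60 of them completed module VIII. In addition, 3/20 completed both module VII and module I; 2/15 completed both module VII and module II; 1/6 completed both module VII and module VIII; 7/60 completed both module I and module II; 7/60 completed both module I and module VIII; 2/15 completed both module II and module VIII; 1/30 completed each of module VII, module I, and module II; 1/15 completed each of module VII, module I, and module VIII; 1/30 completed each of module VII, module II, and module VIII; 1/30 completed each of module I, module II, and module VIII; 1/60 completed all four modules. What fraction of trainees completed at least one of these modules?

Apply inclusion-exclusion:
P(union) = 13/30 + 1/3 + 9/20 + 23/60 − 3/20 − 2/15 − 1/6 − 7/60 − 7/60 − 2/15 + 1/30 + 1/15 + 1/30 + 1/30 − 1/60 = 14/15

14/15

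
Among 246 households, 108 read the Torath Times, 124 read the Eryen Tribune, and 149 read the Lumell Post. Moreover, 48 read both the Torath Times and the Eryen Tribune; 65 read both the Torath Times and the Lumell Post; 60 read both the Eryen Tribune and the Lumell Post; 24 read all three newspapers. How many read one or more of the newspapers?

Apply inclusion-exclusion:
|at least one| = 108 + 124 + 149 − 48 − 65 − 60 + 24 = 232

232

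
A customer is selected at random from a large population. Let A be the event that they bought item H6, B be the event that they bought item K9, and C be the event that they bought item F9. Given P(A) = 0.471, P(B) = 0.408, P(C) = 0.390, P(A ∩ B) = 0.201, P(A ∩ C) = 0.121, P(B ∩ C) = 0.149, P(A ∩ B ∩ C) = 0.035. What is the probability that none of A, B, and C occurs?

0.167

Inclusion–exclusion gives
P(A ∪ B ∪ C) = 0.471 + 0.408 + 0.390 − 0.201 − 0.121 − 0.149 + 0.035 = 0.833
P(none) = 1 − 0.833 = 0.167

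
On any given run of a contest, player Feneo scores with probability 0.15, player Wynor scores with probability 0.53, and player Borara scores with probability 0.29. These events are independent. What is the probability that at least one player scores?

0.716355

P(none) = (1 − 0.15) × (1 − 0.53) × (1 − 0.29) = 0.85 × 0.47 × 0.71 = 0.283645
P(at least one) = 1 − 0.283645 = 0.716355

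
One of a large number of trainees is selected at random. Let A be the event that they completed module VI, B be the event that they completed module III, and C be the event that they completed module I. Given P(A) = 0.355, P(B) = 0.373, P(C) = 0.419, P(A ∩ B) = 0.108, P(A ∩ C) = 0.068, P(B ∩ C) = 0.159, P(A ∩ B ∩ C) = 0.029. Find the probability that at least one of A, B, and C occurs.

0.841

Inclusion–exclusion gives
P(A ∪ B ∪ C) = 0.355 + 0.373 + 0.419 − 0.108 − 0.068 − 0.159 + 0.029 = 0.841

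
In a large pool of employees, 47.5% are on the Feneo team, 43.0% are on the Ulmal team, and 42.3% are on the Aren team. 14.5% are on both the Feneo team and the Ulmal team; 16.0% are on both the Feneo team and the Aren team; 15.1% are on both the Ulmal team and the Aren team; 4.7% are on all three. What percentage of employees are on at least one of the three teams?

91.9%

Inclusion–exclusion gives
P(union) = 47.5 + 43.0 + 42.3 − 14.5 − 16.0 − 15.1 + 4.7 = 91.9%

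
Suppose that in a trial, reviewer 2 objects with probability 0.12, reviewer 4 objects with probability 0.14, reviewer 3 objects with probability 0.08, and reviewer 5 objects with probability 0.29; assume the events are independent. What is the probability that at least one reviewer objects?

0.50565824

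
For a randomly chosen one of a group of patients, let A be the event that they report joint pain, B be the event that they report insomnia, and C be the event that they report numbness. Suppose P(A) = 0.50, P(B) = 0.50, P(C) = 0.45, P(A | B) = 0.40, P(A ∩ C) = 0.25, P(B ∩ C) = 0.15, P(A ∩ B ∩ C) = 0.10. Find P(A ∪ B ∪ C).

P(A ∩ B) = P(B)·P(A|B) = 0.50 × 0.40 = 0.20
P(A ∪ B ∪ C) = 0.50 + 0.50 + 0.45 − 0.20 − 0.25 − 0.15 + 0.10 = 0.95

0.95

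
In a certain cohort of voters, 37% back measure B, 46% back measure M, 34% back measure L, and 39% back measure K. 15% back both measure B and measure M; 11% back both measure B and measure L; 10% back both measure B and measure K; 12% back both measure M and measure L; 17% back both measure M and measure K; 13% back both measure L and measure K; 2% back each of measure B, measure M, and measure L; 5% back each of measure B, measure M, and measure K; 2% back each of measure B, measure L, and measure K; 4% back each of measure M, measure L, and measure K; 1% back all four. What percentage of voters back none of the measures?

Apply inclusion-exclusion:
P(at least one) = 37 + 46 + 34 + 39 − 15 − 11 − 10 − 12 − 17 − 13 + 2 + 5 + 2 + 4 − 1 = 90%
P(none) = 100% − 90% = 10%

10%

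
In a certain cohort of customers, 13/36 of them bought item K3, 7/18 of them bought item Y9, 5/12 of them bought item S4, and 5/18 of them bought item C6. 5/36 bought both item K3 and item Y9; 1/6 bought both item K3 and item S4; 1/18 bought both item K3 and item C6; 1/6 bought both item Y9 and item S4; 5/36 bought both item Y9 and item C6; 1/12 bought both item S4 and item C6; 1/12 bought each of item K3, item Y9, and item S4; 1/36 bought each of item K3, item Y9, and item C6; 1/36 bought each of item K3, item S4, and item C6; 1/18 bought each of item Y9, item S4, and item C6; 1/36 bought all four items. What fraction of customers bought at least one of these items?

31/36

By inclusion–exclusion:
P(at least one) = 13/36 + 7/18 + 5/12 + 5/18 − 5/36 − 1/6 − 1/18 − 1/6 − 5/36 − 1/12 + 1/12 + 1/36 + 1/36 + 1/18 − 1/36 = 31/36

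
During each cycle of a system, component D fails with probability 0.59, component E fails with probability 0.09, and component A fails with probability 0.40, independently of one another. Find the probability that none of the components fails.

0.22386

P(none) = (1 − 0.59) × (1 − 0.09) × (1 − 0.40) = 0.41 × 0.91 × 0.60 = 0.22386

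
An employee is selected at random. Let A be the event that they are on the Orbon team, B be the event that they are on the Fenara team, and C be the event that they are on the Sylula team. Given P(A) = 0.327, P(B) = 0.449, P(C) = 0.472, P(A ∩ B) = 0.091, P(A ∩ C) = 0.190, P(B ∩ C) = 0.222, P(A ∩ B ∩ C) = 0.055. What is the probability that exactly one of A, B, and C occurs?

P(exactly one) = 0.327 + 0.449 + 0.472 − 2·0.091 − 2·0.190 − 2·0.222 + 3·0.055 = 0.407

0.407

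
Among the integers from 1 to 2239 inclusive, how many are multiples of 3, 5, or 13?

1136

By inclusion–exclusion:
floor(2239/3) + floor(2239/5) + floor(2239/13) − floor(2239/15) − floor(2239/39) − floor(2239/65) + floor(2239/195) = 746 + 447 + 172 − 149 − 57 − 34 + 11 = 1136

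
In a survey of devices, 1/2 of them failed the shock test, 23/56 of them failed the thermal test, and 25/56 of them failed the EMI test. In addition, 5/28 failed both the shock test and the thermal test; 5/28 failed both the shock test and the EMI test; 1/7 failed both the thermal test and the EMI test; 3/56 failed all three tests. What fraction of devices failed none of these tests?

5/56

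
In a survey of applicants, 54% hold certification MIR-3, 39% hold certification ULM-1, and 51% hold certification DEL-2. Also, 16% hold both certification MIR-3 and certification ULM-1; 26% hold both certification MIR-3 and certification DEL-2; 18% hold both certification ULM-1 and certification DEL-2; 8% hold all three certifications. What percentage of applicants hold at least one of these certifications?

92%

P(at least one) = 54 + 39 + 51 − 16 − 26 − 18 + 8 = 92%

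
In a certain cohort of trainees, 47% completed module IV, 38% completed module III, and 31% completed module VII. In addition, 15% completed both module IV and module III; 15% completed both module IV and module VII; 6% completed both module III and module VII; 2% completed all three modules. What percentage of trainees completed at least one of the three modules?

82%

P(union) = 47 + 38 + 31 − 15 − 15 − 6 + 2 = 82%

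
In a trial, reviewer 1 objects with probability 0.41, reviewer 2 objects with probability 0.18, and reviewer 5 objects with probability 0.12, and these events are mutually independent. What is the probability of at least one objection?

Since the events are independent, P(none) is the product of the individual non-occurrence probabilities.
P(none) = (1 − 0.41) × (1 − 0.18) × (1 − 0.12) = 0.59 × 0.82 × 0.88 = 0.425744
P(at least one) = 1 − 0.425744 = 0.574256

0.574256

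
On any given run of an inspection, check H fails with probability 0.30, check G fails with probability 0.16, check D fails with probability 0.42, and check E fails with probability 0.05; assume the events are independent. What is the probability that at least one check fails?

0.676012

P(none) = (1 − 0.30) × (1 − 0.16) × (1 − 0.42) × (1 − 0.05) = 0.70 × 0.84 × 0.58 × 0.95 = 0.323988
P(at least one) = 1 − 0.323988 = 0.676012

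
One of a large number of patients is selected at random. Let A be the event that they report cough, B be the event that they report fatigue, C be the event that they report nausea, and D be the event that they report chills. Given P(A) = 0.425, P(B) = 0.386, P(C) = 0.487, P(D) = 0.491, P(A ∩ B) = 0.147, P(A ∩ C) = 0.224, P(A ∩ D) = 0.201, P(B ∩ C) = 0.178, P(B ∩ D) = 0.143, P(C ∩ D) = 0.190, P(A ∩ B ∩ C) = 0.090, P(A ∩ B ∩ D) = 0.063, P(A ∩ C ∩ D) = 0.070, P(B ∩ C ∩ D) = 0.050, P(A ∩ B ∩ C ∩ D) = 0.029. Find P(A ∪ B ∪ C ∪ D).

0.950

P(A ∪ B ∪ C ∪ D) = 0.425 + 0.386 + 0.487 + 0.491 − 0.147 − 0.224 − 0.201 − 0.178 − 0.143 − 0.190 + 0.090 + 0.063 + 0.070 + 0.050 − 0.029 = 0.950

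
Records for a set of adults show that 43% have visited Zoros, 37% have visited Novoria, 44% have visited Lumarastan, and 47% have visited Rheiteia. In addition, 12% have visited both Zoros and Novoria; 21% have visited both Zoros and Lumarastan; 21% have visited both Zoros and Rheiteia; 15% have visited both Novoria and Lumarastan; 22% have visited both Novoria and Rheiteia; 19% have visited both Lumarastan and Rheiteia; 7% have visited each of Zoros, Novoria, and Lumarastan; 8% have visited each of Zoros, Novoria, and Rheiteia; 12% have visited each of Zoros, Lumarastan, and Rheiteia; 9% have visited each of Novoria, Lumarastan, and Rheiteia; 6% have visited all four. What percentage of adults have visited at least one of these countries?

91%

P(≥1) = 43 + 37 + 44 + 47 − 12 − 21 − 21 − 15 − 22 − 19 + 7 + 8 + 12 + 9 − 6 = 91%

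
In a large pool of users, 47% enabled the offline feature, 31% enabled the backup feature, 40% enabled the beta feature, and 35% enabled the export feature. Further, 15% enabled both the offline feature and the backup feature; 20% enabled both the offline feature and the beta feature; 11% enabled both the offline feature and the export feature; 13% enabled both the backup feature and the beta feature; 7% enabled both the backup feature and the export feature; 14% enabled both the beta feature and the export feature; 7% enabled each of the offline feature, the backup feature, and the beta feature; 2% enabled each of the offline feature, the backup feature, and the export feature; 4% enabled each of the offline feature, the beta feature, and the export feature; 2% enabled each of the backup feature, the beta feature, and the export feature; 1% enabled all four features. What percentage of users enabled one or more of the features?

P(≥1) = 47 + 31 + 40 + 35 − 15 − 20 − 11 − 13 − 7 − 14 + 7 + 2 + 4 + 2 − 1 = 87%

87%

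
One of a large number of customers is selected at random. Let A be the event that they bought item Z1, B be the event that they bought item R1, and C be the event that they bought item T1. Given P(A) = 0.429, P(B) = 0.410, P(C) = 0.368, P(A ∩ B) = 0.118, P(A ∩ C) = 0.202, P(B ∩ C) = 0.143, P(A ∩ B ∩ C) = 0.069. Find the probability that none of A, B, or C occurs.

0.187

P(A ∪ B ∪ C) = 0.429 + 0.410 + 0.368 − 0.118 − 0.202 − 0.143 + 0.069 = 0.813
P(none) = 1 − 0.813 = 0.187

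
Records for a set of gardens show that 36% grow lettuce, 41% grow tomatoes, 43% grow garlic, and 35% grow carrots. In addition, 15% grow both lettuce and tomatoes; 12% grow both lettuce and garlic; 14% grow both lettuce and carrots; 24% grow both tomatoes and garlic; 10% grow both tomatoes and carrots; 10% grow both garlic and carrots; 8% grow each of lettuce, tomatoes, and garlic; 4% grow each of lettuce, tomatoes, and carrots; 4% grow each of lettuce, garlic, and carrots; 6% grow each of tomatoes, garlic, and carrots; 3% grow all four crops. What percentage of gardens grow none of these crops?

P(union) = 36 + 41 + 43 + 35 − 15 − 12 − 14 − 24 − 10 − 10 + 8 + 4 + 4 + 6 − 3 = 89%
P(none) = 100% − 89% = 11%

11%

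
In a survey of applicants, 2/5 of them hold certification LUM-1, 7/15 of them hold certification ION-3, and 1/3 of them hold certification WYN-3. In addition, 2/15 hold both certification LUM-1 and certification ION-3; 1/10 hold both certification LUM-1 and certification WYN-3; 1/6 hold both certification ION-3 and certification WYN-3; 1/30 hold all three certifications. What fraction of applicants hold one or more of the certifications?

5/6

By inclusion–exclusion:
P(at least one) = 2/5 + 7/15 + 1/3 − 2/15 − 1/10 − 1/6 + 1/30 = 5/6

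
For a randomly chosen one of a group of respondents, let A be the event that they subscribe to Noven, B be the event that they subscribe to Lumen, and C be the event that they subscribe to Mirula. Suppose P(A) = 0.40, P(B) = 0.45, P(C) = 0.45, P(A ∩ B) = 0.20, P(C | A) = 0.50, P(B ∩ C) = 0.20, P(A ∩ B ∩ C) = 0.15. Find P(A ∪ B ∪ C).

P(A ∩ C) = P(A)·P(C|A) = 0.40 × 0.50 = 0.20
Using inclusion–exclusion:
P(A ∪ B ∪ C) = 0.40 + 0.45 + 0.45 − 0.20 − 0.20 − 0.20 + 0.15 = 0.85

0.85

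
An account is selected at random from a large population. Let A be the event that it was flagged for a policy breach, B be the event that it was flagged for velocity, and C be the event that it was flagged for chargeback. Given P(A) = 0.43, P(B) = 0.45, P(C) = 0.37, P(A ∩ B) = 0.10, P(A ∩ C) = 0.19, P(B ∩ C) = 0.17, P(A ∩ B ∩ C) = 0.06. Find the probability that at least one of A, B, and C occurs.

P(A ∪ B ∪ C) = 0.43 + 0.45 + 0.37 − 0.10 − 0.19 − 0.17 + 0.06 = 0.85

0.85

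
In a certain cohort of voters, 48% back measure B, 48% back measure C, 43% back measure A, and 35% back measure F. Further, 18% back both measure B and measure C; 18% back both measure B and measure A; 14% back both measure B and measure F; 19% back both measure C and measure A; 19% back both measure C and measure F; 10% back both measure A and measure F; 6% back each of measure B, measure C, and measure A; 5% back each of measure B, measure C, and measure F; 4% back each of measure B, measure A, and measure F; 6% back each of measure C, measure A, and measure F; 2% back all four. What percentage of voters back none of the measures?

5%

P(at least one) = 48 + 48 + 43 + 35 − 18 − 18 − 14 − 19 − 19 − 10 + 6 + 5 + 4 + 6 − 2 = 95%
P(none) = 100% − 95% = 5%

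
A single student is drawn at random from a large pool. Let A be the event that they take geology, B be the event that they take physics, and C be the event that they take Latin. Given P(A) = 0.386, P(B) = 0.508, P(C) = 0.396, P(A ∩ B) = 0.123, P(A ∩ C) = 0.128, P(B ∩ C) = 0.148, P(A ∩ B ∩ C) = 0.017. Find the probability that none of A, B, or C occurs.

0.092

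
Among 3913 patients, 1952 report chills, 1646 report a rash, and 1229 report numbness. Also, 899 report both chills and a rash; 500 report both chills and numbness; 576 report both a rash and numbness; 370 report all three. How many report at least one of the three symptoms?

3222

By inclusion-exclusion,
|at least one| = 1952 + 1646 + 1229 − 899 − 500 − 576 + 370 = 3222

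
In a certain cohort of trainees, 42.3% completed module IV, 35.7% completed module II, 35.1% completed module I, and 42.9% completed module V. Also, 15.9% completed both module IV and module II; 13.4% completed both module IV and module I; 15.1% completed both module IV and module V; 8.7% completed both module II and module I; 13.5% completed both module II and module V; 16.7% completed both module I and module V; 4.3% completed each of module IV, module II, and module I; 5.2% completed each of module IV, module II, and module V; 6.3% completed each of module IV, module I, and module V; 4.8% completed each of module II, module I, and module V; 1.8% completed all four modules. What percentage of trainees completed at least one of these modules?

Apply inclusion-exclusion:
P(≥1) = 42.3 + 35.7 + 35.1 + 42.9 − 15.9 − 13.4 − 15.1 − 8.7 − 13.5 − 16.7 + 4.3 + 5.2 + 6.3 + 4.8 − 1.8 = 91.5%

91.5%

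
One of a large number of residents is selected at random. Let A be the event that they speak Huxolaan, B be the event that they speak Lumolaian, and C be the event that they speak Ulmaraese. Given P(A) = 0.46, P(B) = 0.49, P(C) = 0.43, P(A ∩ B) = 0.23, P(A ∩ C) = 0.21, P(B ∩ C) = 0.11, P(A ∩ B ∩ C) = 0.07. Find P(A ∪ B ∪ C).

P(A ∪ B ∪ C) = 0.46 + 0.49 + 0.43 − 0.23 − 0.21 − 0.11 + 0.07 = 0.90

0.90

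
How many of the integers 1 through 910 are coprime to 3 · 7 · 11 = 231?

303 + 130 + 82 − 43 − 27 − 11 + 3 = 437
910 − 437 = 473

473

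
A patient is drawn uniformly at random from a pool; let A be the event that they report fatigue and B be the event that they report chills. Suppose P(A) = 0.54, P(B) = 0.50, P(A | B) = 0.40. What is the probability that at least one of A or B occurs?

P(A ∩ B) = P(B)·P(A|B) = 0.50 × 0.40 = 0.20
P(A ∪ B) = 0.54 + 0.50 − 0.20 = 0.84

0.84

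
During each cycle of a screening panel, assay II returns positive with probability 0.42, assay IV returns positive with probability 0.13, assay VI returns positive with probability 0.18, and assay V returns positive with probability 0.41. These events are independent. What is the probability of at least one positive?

P(none) = (1 − 0.42) × (1 − 0.13) × (1 − 0.18) × (1 − 0.41) = 0.58 × 0.87 × 0.82 × 0.59 = 0.24412548
P(at least one) = 1 − 0.24412548 = 0.75587452

0.75587452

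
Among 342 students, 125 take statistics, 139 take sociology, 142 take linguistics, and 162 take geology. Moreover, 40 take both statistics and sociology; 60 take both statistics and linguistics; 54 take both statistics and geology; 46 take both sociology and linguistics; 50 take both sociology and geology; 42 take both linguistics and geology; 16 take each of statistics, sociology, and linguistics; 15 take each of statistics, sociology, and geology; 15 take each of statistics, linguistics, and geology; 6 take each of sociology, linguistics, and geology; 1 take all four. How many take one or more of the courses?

Inclusion–exclusion gives
N(≥1) = 125 + 139 + 142 + 162 − 40 − 60 − 54 − 46 − 50 − 42 + 16 + 15 + 15 + 6 − 1 = 327

327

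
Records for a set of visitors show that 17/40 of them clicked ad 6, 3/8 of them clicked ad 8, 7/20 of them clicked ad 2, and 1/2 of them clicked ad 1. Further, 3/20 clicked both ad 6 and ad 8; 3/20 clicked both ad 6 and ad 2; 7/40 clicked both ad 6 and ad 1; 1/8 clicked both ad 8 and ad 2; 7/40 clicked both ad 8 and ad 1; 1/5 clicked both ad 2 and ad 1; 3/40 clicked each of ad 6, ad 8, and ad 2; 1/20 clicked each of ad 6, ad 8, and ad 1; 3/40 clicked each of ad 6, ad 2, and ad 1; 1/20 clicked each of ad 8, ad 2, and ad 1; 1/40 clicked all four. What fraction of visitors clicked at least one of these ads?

By inclusion–exclusion:
P(≥1) = 17/40 + 3/8 + 7/20 + 1/2 − 3/20 − 3/20 − 7/40 − 1/8 − 7/40 − 1/5 + 3/40 + 1/20 + 3/40 + 1/20 − 1/40 = 9/10

9/10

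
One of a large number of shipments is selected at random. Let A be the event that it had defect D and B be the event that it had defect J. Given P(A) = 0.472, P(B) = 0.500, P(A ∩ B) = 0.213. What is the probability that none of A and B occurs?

Using inclusion–exclusion:
P(A ∪ B) = 0.472 + 0.500 − 0.213 = 0.759
P(none) = 1 − 0.759 = 0.241

0.241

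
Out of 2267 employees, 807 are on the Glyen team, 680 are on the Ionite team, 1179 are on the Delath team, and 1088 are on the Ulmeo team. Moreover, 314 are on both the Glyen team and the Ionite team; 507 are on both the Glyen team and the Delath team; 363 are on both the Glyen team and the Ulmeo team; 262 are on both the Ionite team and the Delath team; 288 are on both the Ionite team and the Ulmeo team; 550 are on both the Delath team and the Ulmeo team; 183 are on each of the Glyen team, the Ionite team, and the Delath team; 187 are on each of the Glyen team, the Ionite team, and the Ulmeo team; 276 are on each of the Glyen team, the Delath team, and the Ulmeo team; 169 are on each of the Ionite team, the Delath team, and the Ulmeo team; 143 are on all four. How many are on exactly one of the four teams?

N(exactly one) = 807 + 680 + 1179 + 1088 − 2·314 − 2·507 − 2·363 − 2·262 − 2·288 − 2·550 + 3·183 + 3·187 + 3·276 + 3·169 − 4·143 = 1059

1059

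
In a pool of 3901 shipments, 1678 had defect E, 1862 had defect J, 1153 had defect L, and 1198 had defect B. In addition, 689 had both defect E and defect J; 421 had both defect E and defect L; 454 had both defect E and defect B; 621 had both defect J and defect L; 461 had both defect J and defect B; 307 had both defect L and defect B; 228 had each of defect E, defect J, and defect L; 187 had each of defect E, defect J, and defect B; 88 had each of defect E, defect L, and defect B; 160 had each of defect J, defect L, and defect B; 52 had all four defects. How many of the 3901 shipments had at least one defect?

3549

By inclusion-exclusion,
|union| = 1678 + 1862 + 1153 + 1198 − 689 − 421 − 454 − 621 − 461 − 307 + 228 + 187 + 88 + 160 − 52 = 3549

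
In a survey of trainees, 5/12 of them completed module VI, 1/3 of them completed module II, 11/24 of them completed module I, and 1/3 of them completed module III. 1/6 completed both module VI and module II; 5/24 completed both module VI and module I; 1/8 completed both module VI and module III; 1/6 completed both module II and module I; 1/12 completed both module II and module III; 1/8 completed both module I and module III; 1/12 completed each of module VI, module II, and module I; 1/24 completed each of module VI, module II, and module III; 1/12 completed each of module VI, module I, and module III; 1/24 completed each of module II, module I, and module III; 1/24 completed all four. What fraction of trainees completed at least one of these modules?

7/8

P(≥1) = 5/12 + 1/3 + 11/24 + 1/3 − 1/6 − 5/24 − 1/8 − 1/6 − 1/12 − 1/8 + 1/12 + 1/24 + 1/12 + 1/24 − 1/24 = 7/8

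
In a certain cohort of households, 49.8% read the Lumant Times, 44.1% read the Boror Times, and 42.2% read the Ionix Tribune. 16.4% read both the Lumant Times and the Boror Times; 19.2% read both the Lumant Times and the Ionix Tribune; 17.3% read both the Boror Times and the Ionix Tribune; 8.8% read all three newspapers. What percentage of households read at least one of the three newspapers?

Apply inclusion-exclusion:
P(≥1) = 49.8 + 44.1 + 42.2 − 16.4 − 19.2 − 17.3 + 8.8 = 92.0%

92.0%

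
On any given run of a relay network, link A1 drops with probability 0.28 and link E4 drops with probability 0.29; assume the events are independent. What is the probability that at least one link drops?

Independence gives P(none) = ∏(1 − pᵢ).
P(none) = (1 − 0.28) × (1 − 0.29) = 0.72 × 0.71 = 0.5112
P(at least one) = 1 − 0.5112 = 0.4888

0.4888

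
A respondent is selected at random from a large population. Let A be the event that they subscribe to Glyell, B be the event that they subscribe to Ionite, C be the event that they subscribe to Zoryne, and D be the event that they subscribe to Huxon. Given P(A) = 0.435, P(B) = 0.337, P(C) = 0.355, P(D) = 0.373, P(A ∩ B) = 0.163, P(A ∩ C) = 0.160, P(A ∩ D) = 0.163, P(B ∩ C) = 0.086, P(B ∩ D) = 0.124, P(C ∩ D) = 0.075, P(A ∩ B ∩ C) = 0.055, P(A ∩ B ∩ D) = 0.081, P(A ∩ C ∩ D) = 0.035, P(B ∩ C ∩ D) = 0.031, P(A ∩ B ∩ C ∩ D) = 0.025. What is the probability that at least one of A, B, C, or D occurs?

P(A ∪ B ∪ C ∪ D) = 0.435 + 0.337 + 0.355 + 0.373 − 0.163 − 0.160 − 0.163 − 0.086 − 0.124 − 0.075 + 0.055 + 0.081 + 0.035 + 0.031 − 0.025 = 0.906

0.906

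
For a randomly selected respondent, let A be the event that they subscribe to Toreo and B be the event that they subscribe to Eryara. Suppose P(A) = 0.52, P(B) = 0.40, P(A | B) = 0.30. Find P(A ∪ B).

0.80

P(A ∩ B) = P(B)·P(A|B) = 0.40 × 0.30 = 0.12
P(A ∪ B) = 0.52 + 0.40 − 0.12 = 0.80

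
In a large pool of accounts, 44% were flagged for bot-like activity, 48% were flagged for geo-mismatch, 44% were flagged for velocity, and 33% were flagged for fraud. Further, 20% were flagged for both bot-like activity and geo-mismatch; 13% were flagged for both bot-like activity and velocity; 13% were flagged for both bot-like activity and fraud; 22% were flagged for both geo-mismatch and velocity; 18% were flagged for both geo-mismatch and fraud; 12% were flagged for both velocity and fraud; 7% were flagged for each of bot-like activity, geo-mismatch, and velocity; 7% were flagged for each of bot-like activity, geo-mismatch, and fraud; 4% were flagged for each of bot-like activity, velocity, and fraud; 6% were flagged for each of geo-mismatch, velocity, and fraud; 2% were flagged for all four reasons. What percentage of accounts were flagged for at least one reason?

Apply inclusion-exclusion:
P(at least one) = 44 + 48 + 44 + 33 − 20 − 13 − 13 − 22 − 18 − 12 + 7 + 7 + 4 + 6 − 2 = 93%

93%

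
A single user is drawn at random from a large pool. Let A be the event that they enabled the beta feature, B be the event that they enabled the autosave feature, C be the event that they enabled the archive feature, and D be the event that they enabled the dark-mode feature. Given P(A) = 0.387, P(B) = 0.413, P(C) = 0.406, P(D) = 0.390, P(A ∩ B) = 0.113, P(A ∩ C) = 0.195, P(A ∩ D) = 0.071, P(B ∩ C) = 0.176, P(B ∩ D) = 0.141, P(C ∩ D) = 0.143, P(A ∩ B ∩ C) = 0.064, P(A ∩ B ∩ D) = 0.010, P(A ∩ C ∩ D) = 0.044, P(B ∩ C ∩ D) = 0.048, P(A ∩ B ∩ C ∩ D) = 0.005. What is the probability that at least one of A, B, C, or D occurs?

Inclusion–exclusion gives
P(A ∪ B ∪ C ∪ D) = 0.387 + 0.413 + 0.406 + 0.390 − 0.113 − 0.195 − 0.071 − 0.176 − 0.141 − 0.143 + 0.064 + 0.010 + 0.044 + 0.048 − 0.005 = 0.918

0.918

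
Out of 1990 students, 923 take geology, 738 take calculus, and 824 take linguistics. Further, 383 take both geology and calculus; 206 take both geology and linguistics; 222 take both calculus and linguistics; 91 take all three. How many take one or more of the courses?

1765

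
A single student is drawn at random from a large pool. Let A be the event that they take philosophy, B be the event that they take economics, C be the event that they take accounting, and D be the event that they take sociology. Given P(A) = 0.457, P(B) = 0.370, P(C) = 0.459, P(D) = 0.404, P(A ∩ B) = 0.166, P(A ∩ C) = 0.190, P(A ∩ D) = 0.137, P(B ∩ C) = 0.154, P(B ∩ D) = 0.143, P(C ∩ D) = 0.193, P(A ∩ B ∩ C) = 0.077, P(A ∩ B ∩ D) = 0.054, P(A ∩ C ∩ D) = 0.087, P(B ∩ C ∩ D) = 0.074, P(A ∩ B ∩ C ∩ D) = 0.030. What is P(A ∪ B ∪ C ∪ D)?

0.969

Apply inclusion-exclusion:
P(A ∪ B ∪ C ∪ D) = 0.457 + 0.370 + 0.459 + 0.404 − 0.166 − 0.190 − 0.137 − 0.154 − 0.143 − 0.193 + 0.077 + 0.054 + 0.087 + 0.074 − 0.030 = 0.969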